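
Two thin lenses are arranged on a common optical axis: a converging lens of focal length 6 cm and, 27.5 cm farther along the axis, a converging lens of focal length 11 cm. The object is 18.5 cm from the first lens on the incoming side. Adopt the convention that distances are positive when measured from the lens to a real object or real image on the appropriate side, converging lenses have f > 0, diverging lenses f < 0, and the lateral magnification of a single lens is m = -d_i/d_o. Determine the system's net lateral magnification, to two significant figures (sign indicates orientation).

0.69

Applying the thin-lens equation to the first lens, 1/6 = 1/18.5 + 1/d_i1, which gives d_i1 = 8.880 cm.
Its lateral magnification is m_1 = -d_i1/d_o1 = -(8.880)/18.5 = -0.4800.
Object distance for lens 2: d_o2 = 27.5 - 8.880 = 18.620 cm.
Applying the thin-lens equation again with f_2 = 11 cm and d_o2 = 18.620 cm gives d_i2 = 26.879 cm.
m_2 = -(26.879)/(18.620) = -1.4436.
The system's lateral magnification is m_1 m_2 = (-0.4800)(-1.4436) = 0.6929.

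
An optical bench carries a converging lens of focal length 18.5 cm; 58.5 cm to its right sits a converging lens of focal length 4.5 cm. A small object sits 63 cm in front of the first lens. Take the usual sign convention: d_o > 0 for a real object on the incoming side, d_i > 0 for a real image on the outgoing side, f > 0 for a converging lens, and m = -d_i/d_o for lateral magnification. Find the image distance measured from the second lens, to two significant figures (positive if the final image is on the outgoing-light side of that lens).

5.2 cm

First lens: d_i1 = 1/(1/18.5 - 1/63) = 26.191 cm.
That image sits 32.309 cm in front of the second lens, so d_o2 = 32.309 cm.
Second lens: d_i2 = 1/(1/4.5 - 1/(32.309)) = 5.228 cm.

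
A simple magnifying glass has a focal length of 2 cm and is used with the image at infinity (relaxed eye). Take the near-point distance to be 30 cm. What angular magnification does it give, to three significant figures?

M = D/f = 30/2 = 15.000.

15.0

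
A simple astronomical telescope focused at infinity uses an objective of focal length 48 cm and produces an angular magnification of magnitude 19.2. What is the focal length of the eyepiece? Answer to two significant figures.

2.5 cm

|M| = f_obj/f_eye, so f_eye = f_obj/|M| = 48/19.2 = 2.500 cm.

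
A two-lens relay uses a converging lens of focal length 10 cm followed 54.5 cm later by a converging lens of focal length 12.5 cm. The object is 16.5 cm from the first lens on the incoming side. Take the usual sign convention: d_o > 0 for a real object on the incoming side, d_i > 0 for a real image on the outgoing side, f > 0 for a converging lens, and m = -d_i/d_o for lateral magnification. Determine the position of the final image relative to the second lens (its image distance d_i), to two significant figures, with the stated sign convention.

22 cm

First lens: d_i1 = 1/(1/10 - 1/16.5) = 25.385 cm.
Object distance for lens 2: d_o2 = 54.5 - 25.385 = 29.115 cm.
Second lens: d_i2 = 1/(1/12.5 - 1/(29.115)) = 21.904 cm.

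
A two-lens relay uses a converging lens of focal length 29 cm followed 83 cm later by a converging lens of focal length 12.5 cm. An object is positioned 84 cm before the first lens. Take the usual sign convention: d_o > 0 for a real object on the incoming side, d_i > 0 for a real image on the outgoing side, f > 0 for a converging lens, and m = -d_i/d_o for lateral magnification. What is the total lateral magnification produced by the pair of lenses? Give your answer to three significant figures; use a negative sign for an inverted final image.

First lens: d_i1 = 1/(1/29 - 1/84) = 44.291 cm.
m_1 = -(44.291)/84 = -0.5273.
Object distance for lens 2: d_o2 = 83 - 44.291 = 38.709 cm.
Second lens: d_i2 = 1/(1/12.5 - 1/(38.709)) = 18.462 cm.
m_2 = -(18.462)/(38.709) = -0.4769.
Overall magnification: m = m_1 m_2 = 0.2515.

0.251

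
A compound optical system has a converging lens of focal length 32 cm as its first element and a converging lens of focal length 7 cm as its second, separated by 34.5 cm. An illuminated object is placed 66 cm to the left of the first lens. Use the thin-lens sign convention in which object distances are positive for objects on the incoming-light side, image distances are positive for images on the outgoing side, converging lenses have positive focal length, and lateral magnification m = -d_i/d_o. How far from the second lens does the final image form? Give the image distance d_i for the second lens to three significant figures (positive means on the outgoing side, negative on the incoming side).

5.58 cm

Lens 1: 1/d_i1 = 1/f_1 - 1/d_o1 = 1/32 - 1/66 = 0.01610 cm^-1, so d_i1 = 62.118 cm.
This image would form 62.118 cm past lens 1, i.e. 27.618 cm beyond lens 2, so it is a virtual object for lens 2: d_o2 = 34.5 - 62.118 = -27.618 cm.
Lens 2: 1/d_i2 = 1/f_2 - 1/d_o2 = 1/7 - 1/(-27.618) = 0.17907 cm^-1, so d_i2 = 5.585 cm.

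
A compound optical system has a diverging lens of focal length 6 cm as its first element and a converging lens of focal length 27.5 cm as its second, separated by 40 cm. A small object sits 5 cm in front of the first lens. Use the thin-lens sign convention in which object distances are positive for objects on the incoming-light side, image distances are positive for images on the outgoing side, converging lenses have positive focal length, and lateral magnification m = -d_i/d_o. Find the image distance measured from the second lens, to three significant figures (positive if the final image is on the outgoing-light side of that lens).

77.2 cm

Applying the thin-lens equation to the first lens, 1/(-6) = 1/5 + 1/d_i1, which gives d_i1 = -2.727 cm.
With d_i1 < 0 the first image is virtual and lies on the object side; the object distance for lens 2 is d_o2 = 40 - (-2.727) = 42.727 cm.
Applying the thin-lens equation again with f_2 = 27.5 cm and d_o2 = 42.727 cm gives d_i2 = 77.164 cm.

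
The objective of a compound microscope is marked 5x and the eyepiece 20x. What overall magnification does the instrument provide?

The overall magnification of a compound microscope is the product of the objective and eyepiece magnifications:
M = M_obj x M_eye = 5 x 20 = 100.

100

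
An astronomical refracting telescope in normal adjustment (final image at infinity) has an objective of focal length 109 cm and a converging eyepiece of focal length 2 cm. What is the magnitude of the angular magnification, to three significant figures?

54.5

|M| = f_obj/|f_eye| = 109/2 = 54.500.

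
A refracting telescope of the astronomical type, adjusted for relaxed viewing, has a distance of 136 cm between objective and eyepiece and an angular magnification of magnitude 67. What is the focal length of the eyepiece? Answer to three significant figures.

2.00 cm

In normal adjustment the tube length equals f_obj + f_eye and |M| = f_obj/f_eye.
So f_obj = 67 f_eye and 67 f_eye + f_eye = 136 cm, giving f_eye = 136/68 = 2.000 cm and f_obj = 134.000 cm.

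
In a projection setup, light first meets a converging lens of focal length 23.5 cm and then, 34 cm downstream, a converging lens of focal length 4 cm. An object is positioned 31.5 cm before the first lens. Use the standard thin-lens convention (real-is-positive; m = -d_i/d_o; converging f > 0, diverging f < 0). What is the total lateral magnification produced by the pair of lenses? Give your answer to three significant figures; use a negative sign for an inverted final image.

Lens 1: 1/d_i1 = 1/f_1 - 1/d_o1 = 1/23.5 - 1/31.5 = 0.01081 cm^-1, so d_i1 = 92.531 cm.
m_1 = -(92.531)/31.5 = -2.9375.
This image would form 92.531 cm past lens 1, i.e. 58.531 cm beyond lens 2, so it is a virtual object for lens 2: d_o2 = 34 - 92.531 = -58.531 cm.
Lens 2: 1/d_i2 = 1/f_2 - 1/d_o2 = 1/4 - 1/(-58.531) = 0.26708 cm^-1, so d_i2 = 3.744 cm.
m_2 = -(3.744)/(-58.531) = 0.0640.
Total m = m_1 x m_2 = (-2.9375)(0.0640) = -0.1879.

-0.188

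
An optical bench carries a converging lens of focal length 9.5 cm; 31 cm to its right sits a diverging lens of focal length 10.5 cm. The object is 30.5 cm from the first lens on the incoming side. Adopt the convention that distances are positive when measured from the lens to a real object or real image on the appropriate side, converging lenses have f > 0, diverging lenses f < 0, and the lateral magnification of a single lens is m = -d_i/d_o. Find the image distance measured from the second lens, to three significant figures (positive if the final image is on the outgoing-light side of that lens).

-6.52 cm

Applying the thin-lens equation to the first lens, 1/9.5 = 1/30.5 + 1/d_i1, which gives d_i1 = 13.798 cm.
That image sits 17.202 cm in front of the second lens, so d_o2 = 17.202 cm.
Applying the thin-lens equation again with f_2 = -10.5 cm and d_o2 = 17.202 cm gives d_i2 = -6.520 cm.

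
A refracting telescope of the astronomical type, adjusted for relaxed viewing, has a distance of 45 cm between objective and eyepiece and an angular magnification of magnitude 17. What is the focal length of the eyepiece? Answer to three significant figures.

In normal adjustment the tube length equals f_obj + f_eye and |M| = f_obj/f_eye.
So f_obj = 17 f_eye and 17 f_eye + f_eye = 45 cm, giving f_eye = 45/18 = 2.500 cm and f_obj = 42.500 cm.

2.50 cm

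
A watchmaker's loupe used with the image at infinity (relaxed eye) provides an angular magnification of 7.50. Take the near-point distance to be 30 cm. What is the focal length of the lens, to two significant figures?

4.0 cm

For the image at infinity, M = D/f.
f = D/M = 30/7.5 = 4.000 cm.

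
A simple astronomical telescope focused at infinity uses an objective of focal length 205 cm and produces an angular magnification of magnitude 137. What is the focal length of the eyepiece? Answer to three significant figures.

1.50 cm

|M| = f_obj/f_eye, so f_eye = f_obj/|M| = 205/137.0 = 1.496 cm.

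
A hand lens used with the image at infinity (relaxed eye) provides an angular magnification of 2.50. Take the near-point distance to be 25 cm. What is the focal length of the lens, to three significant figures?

10.0 cm

For the image at infinity, M = D/f.
f = D/M = 25/2.5 = 10.000 cm.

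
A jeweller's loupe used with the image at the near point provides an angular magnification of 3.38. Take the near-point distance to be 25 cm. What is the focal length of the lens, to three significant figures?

For the image at the near point, M = 1 + D/f.
f = D/(M - 1) = 25/(3.38 - 1) = 10.504 cm.

10.5 cm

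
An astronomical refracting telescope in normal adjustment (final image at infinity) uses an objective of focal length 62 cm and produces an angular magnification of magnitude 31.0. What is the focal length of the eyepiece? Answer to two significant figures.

|M| = f_obj/f_eye, so f_eye = f_obj/|M| = 62/31.0 = 2.000 cm.

2.0 cm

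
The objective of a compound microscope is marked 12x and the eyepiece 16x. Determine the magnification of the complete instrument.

192

The overall magnification of a compound microscope is the product of the objective and eyepiece magnifications:
M = M_obj x M_eye = 12 x 16 = 192.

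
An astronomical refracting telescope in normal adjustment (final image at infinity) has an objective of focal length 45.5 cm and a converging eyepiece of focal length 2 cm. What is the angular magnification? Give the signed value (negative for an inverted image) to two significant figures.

-23

M = -f_obj/f_eye = -45.5/(2) = -22.750.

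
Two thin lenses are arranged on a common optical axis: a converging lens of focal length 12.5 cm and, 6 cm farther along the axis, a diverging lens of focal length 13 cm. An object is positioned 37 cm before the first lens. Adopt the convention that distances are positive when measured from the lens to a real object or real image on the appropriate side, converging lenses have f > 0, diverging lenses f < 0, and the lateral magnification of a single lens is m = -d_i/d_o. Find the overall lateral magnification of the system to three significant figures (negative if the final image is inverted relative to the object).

Lens 1: 1/d_i1 = 1/f_1 - 1/d_o1 = 1/12.5 - 1/37 = 0.05297 cm^-1, so d_i1 = 18.878 cm.
m_1 = -(18.878)/37 = -0.5102.
Since 18.878 cm > 6 cm, the first image lies past the second lens and serves as a virtual object: d_o2 = L - d_i1 = -12.878 cm.
Lens 2: 1/d_i2 = 1/f_2 - 1/d_o2 = 1/(-13) - 1/(-12.878) = 0.00073 cm^-1, so d_i2 = 1367.167 cm.
m_2 = -(1367.167)/(-12.878) = 106.1667.
Overall magnification: m = m_1 m_2 = -54.1667.

-54.2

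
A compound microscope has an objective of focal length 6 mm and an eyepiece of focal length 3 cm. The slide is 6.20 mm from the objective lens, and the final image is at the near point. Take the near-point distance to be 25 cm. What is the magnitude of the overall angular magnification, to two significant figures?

280

Convert to cm: f_obj = 6 mm = 0.6 cm; d_o = 6.20 mm = 0.62 cm.
Objective: 1/d_i = 1/f_obj - 1/d_o = 1/0.6 - 1/0.62 = 0.05376 cm^-1, so d_i = 18.600 cm.
m_obj = -d_i/d_o = -18.600/0.62 = -30.000.
Eyepiece angular magnification (image at near point): M_eye = 1 + D/f_e = 1 + 25/3 = 9.333.
Overall M = m_obj x M_eye = (-30.000)(9.333) = -280.00.
|M| = 280.00.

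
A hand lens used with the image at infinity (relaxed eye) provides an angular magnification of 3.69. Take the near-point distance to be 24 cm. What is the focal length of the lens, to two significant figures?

For the image at infinity, M = D/f.
f = D/M = 24/3.69 = 6.504 cm.

6.5 cm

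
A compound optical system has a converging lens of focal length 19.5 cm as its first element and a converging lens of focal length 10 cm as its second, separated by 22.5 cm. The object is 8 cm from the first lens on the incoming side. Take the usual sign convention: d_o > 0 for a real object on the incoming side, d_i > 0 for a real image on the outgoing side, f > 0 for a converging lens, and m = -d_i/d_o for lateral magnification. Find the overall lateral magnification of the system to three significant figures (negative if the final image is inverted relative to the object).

-0.651

Applying the thin-lens equation to the first lens, 1/19.5 = 1/8 + 1/d_i1, which gives d_i1 = -13.565 cm.
Its lateral magnification is m_1 = -d_i1/d_o1 = -(-13.565)/8 = 1.6957.
The intermediate image is virtual, 13.565 cm to the left of lens 1, so d_o2 = L - d_i1 = 22.5 - (-13.565) = 36.065 cm.
Applying the thin-lens equation again with f_2 = 10 cm and d_o2 = 36.065 cm gives d_i2 = 13.837 cm.
m_2 = -(13.837)/(36.065) = -0.3837.
Total m = m_1 x m_2 = (1.6957)(-0.3837) = -0.6505.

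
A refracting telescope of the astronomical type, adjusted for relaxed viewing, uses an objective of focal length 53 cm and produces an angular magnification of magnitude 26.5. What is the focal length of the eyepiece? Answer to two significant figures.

2.0 cm

|M| = f_obj/f_eye, so f_eye = f_obj/|M| = 53/26.5 = 2.000 cm.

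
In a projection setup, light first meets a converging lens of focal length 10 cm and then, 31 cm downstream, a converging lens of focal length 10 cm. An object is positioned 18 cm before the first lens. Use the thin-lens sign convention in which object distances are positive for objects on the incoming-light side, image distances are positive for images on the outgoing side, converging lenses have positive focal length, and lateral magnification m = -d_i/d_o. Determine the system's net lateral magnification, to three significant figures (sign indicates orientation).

-8.33

Applying the thin-lens equation to the first lens, 1/10 = 1/18 + 1/d_i1, which gives d_i1 = 22.500 cm.
Its lateral magnification is m_1 = -d_i1/d_o1 = -(22.500)/18 = -1.2500.
Object distance for lens 2: d_o2 = 31 - 22.500 = 8.500 cm.
Applying the thin-lens equation again with f_2 = 10 cm and d_o2 = 8.500 cm gives d_i2 = -56.667 cm.
m_2 = -(-56.667)/(8.500) = 6.6667.
Total m = m_1 x m_2 = (-1.2500)(6.6667) = -8.3333.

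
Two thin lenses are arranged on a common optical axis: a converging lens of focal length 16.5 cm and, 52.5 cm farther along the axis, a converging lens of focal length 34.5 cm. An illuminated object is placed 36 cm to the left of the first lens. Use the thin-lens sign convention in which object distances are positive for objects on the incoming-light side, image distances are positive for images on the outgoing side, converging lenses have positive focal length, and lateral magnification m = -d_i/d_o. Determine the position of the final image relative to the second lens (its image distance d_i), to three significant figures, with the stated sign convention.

-61.0 cm

Lens 1: 1/d_i1 = 1/f_1 - 1/d_o1 = 1/16.5 - 1/36 = 0.03283 cm^-1, so d_i1 = 30.462 cm.
That image sits 22.038 cm in front of the second lens, so d_o2 = 22.038 cm.
Lens 2: 1/d_i2 = 1/f_2 - 1/d_o2 = 1/34.5 - 1/(22.038) = -0.01639 cm^-1, so d_i2 = -61.014 cm.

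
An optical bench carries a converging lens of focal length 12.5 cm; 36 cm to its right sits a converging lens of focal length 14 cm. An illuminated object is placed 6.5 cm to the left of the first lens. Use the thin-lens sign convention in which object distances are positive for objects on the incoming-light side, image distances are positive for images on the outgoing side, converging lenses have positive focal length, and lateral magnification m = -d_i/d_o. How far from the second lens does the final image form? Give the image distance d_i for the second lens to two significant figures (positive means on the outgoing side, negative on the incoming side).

20 cm

First lens: d_i1 = 1/(1/12.5 - 1/6.5) = -13.542 cm.
The intermediate image is virtual, 13.542 cm to the left of lens 1, so d_o2 = L - d_i1 = 36 - (-13.542) = 49.542 cm.
Second lens: d_i2 = 1/(1/14 - 1/(49.542)) = 19.515 cm.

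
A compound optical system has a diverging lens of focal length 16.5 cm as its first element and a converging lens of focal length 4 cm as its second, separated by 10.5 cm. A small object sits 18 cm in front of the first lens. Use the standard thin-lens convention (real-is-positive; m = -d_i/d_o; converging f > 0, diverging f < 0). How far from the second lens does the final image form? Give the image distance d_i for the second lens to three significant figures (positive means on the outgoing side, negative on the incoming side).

First lens: d_i1 = 1/(1/(-16.5) - 1/18) = -8.609 cm.
With d_i1 < 0 the first image is virtual and lies on the object side; the object distance for lens 2 is d_o2 = 10.5 - (-8.609) = 19.109 cm.
Second lens: d_i2 = 1/(1/4 - 1/(19.109)) = 5.059 cm.

5.06 cm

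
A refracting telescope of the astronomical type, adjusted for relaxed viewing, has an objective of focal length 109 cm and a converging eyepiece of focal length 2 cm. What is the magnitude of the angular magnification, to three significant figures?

54.5

|M| = f_obj/|f_eye| = 109/2 = 54.500.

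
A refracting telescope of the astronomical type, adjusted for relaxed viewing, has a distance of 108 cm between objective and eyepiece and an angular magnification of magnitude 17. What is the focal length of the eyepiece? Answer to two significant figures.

In normal adjustment the tube length equals f_obj + f_eye and |M| = f_obj/f_eye.
So f_obj = 17 f_eye and 17 f_eye + f_eye = 108 cm, giving f_eye = 108/18 = 6.000 cm and f_obj = 102.000 cm.

6.0 cm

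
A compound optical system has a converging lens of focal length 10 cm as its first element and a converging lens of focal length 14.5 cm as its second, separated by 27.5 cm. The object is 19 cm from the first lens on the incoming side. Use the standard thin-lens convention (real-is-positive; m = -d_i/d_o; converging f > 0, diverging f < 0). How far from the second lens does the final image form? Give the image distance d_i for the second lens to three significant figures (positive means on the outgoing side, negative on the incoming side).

Lens 1: 1/d_i1 = 1/f_1 - 1/d_o1 = 1/10 - 1/19 = 0.04737 cm^-1, so d_i1 = 21.111 cm.
The intermediate image is 21.111 cm to the right of lens 1, so d_o2 = L - d_i1 = 27.5 - 21.111 = 6.389 cm.
Lens 2: 1/d_i2 = 1/f_2 - 1/d_o2 = 1/14.5 - 1/(6.389) = -0.08756 cm^-1, so d_i2 = -11.421 cm.

-11.4 cm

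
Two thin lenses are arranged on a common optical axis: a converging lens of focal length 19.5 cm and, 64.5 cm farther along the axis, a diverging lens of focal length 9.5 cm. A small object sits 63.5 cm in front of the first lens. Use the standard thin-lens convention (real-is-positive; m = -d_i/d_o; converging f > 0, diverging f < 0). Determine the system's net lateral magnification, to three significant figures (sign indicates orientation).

First lens: d_i1 = 1/(1/19.5 - 1/63.5) = 28.142 cm.
m_1 = -(28.142)/63.5 = -0.4432.
The intermediate image is 28.142 cm to the right of lens 1, so d_o2 = L - d_i1 = 64.5 - 28.142 = 36.358 cm.
Second lens: d_i2 = 1/(1/(-9.5) - 1/(36.358)) = -7.532 cm.
m_2 = -(-7.532)/(36.358) = 0.2072.
Total m = m_1 x m_2 = (-0.4432)(0.2072) = -0.0918.

-0.0918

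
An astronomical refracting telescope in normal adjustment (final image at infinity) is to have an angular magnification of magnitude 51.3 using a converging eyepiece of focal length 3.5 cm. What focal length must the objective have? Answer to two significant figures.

|M| = f_obj/|f_eye|, so f_obj = |M| x |f_eye| = 51.3 x 3.5 = 179.550 cm.

180 cm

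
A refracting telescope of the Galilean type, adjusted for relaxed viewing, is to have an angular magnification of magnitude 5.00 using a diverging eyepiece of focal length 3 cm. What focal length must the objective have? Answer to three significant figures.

|M| = f_obj/|f_eye|, so f_obj = |M| x |f_eye| = 5.0 x 3 = 15.000 cm.

15.0 cm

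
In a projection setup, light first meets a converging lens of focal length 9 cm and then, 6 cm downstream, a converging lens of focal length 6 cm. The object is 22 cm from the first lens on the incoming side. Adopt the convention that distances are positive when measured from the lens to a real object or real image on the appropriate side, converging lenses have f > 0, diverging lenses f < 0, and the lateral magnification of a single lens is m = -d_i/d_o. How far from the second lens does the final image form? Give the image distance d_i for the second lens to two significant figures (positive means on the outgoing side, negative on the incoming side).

3.6 cm

Lens 1: 1/d_i1 = 1/f_1 - 1/d_o1 = 1/9 - 1/22 = 0.06566 cm^-1, so d_i1 = 15.231 cm.
Since 15.231 cm > 6 cm, the first image lies past the second lens and serves as a virtual object: d_o2 = L - d_i1 = -9.231 cm.
Lens 2: 1/d_i2 = 1/f_2 - 1/d_o2 = 1/6 - 1/(-9.231) = 0.27500 cm^-1, so d_i2 = 3.636 cm.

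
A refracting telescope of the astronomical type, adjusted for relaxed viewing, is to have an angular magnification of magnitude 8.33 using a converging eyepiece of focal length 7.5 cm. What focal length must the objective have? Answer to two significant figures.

|M| = f_obj/|f_eye|, so f_obj = |M| x |f_eye| = 8.33 x 7.5 = 62.475 cm.

62 cm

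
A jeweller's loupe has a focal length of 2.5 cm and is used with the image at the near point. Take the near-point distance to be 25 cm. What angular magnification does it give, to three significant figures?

M = 1 + D/f = 1 + 25/2.5 = 11.000.

11.0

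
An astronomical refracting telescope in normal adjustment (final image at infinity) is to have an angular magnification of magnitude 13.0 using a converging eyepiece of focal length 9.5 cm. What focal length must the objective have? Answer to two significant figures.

120 cm

|M| = f_obj/|f_eye|, so f_obj = |M| x |f_eye| = 13.0 x 9.5 = 123.500 cm.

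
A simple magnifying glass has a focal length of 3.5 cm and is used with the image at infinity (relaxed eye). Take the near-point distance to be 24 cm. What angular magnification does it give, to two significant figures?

6.9

M = D/f = 24/3.5 = 6.857.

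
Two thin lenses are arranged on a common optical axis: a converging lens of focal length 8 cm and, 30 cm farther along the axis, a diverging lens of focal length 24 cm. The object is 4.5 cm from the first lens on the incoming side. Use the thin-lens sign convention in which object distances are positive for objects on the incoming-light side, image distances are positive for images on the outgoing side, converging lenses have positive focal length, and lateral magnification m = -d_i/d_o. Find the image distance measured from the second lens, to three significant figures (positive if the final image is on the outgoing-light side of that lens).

First lens: d_i1 = 1/(1/8 - 1/4.5) = -10.286 cm.
With d_i1 < 0 the first image is virtual and lies on the object side; the object distance for lens 2 is d_o2 = 30 - (-10.286) = 40.286 cm.
Second lens: d_i2 = 1/(1/(-24) - 1/(40.286)) = -15.040 cm.

-15.0 cm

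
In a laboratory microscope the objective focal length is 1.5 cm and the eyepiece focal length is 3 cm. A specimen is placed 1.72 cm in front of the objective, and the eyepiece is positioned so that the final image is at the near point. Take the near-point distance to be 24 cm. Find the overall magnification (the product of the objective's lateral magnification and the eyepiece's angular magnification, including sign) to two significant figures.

-61

Objective: 1/d_i = 1/f_obj - 1/d_o = 1/1.5 - 1/1.72 = 0.08527 cm^-1, so d_i = 11.727 cm.
m_obj = -d_i/d_o = -11.727/1.72 = -6.818.
Eyepiece angular magnification (image at near point): M_eye = 1 + D/f_e = 1 + 24/3 = 9.000.
Overall M = m_obj x M_eye = (-6.818)(9.000) = -61.36.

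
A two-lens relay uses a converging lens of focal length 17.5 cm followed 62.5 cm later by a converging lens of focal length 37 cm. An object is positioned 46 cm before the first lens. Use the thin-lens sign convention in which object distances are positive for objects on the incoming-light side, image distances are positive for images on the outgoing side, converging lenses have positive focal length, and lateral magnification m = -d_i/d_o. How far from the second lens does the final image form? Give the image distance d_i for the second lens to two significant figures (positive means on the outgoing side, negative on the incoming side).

-460 cm

Applying the thin-lens equation to the first lens, 1/17.5 = 1/46 + 1/d_i1, which gives d_i1 = 28.246 cm.
The intermediate image is 28.246 cm to the right of lens 1, so d_o2 = L - d_i1 = 62.5 - 28.246 = 34.254 cm.
Applying the thin-lens equation again with f_2 = 37 cm and d_o2 = 34.254 cm gives d_i2 = -461.613 cm.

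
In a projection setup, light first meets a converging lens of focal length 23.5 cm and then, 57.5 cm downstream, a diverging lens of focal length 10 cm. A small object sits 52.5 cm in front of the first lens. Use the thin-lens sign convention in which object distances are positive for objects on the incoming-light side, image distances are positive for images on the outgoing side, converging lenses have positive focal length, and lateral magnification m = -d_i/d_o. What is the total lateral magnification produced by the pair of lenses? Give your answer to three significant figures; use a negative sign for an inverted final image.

First lens: d_i1 = 1/(1/23.5 - 1/52.5) = 42.543 cm.
m_1 = -(42.543)/52.5 = -0.8103.
Object distance for lens 2: d_o2 = 57.5 - 42.543 = 14.957 cm.
Second lens: d_i2 = 1/(1/(-10) - 1/(14.957)) = -5.993 cm.
m_2 = -(-5.993)/(14.957) = 0.4007.
Overall magnification: m = m_1 m_2 = -0.3247.

-0.325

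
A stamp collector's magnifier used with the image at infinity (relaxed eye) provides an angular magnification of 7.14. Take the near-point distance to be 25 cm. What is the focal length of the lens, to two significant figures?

3.5 cm

For the image at infinity, M = D/f.
f = D/M = 25/7.14 = 3.501 cm.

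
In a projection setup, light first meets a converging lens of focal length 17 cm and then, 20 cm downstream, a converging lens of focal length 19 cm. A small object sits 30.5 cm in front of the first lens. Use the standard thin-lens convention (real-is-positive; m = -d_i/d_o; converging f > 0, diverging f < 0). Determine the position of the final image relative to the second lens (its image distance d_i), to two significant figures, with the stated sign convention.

Applying the thin-lens equation to the first lens, 1/17 = 1/30.5 + 1/d_i1, which gives d_i1 = 38.407 cm.
This image would form 38.407 cm past lens 1, i.e. 18.407 cm beyond lens 2, so it is a virtual object for lens 2: d_o2 = 20 - 38.407 = -18.407 cm.
Applying the thin-lens equation again with f_2 = 19 cm and d_o2 = -18.407 cm gives d_i2 = 9.350 cm.

9.3 cm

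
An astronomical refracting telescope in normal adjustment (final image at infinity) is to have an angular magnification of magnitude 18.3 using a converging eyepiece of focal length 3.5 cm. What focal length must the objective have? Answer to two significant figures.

64 cm

|M| = f_obj/|f_eye|, so f_obj = |M| x |f_eye| = 18.3 x 3.5 = 64.050 cm.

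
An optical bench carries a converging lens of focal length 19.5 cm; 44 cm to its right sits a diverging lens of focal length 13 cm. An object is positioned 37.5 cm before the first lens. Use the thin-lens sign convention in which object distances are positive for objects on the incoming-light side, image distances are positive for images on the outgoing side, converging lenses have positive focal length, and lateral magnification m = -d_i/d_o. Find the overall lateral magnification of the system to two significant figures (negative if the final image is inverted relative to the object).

-0.86

Applying the thin-lens equation to the first lens, 1/19.5 = 1/37.5 + 1/d_i1, which gives d_i1 = 40.625 cm.
Its lateral magnification is m_1 = -d_i1/d_o1 = -(40.625)/37.5 = -1.0833.
Object distance for lens 2: d_o2 = 44 - 40.625 = 3.375 cm.
Applying the thin-lens equation again with f_2 = -13 cm and d_o2 = 3.375 cm gives d_i2 = -2.679 cm.
m_2 = -(-2.679)/(3.375) = 0.7939.
Overall magnification: m = m_1 m_2 = -0.8601.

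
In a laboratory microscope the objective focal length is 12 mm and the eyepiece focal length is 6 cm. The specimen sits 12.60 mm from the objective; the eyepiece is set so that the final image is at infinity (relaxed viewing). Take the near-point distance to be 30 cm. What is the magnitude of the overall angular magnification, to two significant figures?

Convert to cm: f_obj = 12 mm = 1.2 cm; d_o = 12.60 mm = 1.26 cm.
Objective: 1/d_i = 1/f_obj - 1/d_o = 1/1.2 - 1/1.26 = 0.03968 cm^-1, so d_i = 25.200 cm.
m_obj = -d_i/d_o = -25.200/1.26 = -20.000.
Eyepiece angular magnification (image at infinity): M_eye = D/f_e = 30/6 = 5.000.
Overall M = m_obj x M_eye = (-20.000)(5.000) = -100.00.
|M| = 100.00.

100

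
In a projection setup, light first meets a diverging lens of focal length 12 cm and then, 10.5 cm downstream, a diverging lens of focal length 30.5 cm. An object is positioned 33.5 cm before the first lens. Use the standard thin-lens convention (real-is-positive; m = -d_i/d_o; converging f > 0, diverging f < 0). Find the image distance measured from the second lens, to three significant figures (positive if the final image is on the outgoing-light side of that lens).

-11.8 cm

Lens 1: 1/d_i1 = 1/f_1 - 1/d_o1 = 1/(-12) - 1/33.5 = -0.11318 cm^-1, so d_i1 = -8.835 cm.
With d_i1 < 0 the first image is virtual and lies on the object side; the object distance for lens 2 is d_o2 = 10.5 - (-8.835) = 19.335 cm.
Lens 2: 1/d_i2 = 1/f_2 - 1/d_o2 = 1/(-30.5) - 1/(19.335) = -0.08451 cm^-1, so d_i2 = -11.833 cm.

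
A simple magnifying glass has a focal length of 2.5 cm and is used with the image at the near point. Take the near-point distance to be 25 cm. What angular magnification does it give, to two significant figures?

11

M = 1 + D/f = 1 + 25/2.5 = 11.000.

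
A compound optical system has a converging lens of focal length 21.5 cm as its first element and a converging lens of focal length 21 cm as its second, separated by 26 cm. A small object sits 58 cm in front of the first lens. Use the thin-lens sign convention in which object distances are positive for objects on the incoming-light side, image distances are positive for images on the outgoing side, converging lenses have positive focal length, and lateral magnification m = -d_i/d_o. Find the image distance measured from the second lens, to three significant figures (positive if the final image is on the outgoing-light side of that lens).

Lens 1: 1/d_i1 = 1/f_1 - 1/d_o1 = 1/21.5 - 1/58 = 0.02927 cm^-1, so d_i1 = 34.164 cm.
Since 34.164 cm > 26 cm, the first image lies past the second lens and serves as a virtual object: d_o2 = L - d_i1 = -8.164 cm.
Lens 2: 1/d_i2 = 1/f_2 - 1/d_o2 = 1/21 - 1/(-8.164) = 0.17010 cm^-1, so d_i2 = 5.879 cm.

5.88 cm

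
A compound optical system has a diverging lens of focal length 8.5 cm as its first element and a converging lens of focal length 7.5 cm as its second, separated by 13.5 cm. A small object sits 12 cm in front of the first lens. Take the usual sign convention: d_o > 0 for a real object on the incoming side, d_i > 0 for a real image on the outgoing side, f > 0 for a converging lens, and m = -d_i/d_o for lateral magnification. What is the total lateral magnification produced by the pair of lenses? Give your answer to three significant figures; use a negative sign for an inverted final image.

First lens: d_i1 = 1/(1/(-8.5) - 1/12) = -4.976 cm.
m_1 = -(-4.976)/12 = 0.4146.
With d_i1 < 0 the first image is virtual and lies on the object side; the object distance for lens 2 is d_o2 = 13.5 - (-4.976) = 18.476 cm.
Second lens: d_i2 = 1/(1/7.5 - 1/(18.476)) = 12.625 cm.
m_2 = -(12.625)/(18.476) = -0.6833.
The system's lateral magnification is m_1 m_2 = (0.4146)(-0.6833) = -0.2833.

-0.283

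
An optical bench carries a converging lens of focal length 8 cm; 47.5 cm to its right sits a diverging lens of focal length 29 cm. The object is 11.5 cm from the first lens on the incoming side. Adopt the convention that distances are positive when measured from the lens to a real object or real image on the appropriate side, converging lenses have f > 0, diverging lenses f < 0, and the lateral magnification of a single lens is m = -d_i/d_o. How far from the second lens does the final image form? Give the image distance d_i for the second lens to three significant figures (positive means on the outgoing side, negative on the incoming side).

First lens: d_i1 = 1/(1/8 - 1/11.5) = 26.286 cm.
The intermediate image is 26.286 cm to the right of lens 1, so d_o2 = L - d_i1 = 47.5 - 26.286 = 21.214 cm.
Second lens: d_i2 = 1/(1/(-29) - 1/(21.214)) = -12.252 cm.

-12.3 cm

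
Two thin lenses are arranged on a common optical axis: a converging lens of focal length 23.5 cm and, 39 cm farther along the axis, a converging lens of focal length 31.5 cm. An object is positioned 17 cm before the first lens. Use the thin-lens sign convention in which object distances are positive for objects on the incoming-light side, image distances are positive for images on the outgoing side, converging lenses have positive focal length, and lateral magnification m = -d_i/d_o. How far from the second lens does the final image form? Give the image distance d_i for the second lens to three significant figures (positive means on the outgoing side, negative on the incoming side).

45.9 cm

Lens 1: 1/d_i1 = 1/f_1 - 1/d_o1 = 1/23.5 - 1/17 = -0.01627 cm^-1, so d_i1 = -61.462 cm.
The intermediate image is virtual, 61.462 cm to the left of lens 1, so d_o2 = L - d_i1 = 39 - (-61.462) = 100.462 cm.
Lens 2: 1/d_i2 = 1/f_2 - 1/d_o2 = 1/31.5 - 1/(100.462) = 0.02179 cm^-1, so d_i2 = 45.888 cm.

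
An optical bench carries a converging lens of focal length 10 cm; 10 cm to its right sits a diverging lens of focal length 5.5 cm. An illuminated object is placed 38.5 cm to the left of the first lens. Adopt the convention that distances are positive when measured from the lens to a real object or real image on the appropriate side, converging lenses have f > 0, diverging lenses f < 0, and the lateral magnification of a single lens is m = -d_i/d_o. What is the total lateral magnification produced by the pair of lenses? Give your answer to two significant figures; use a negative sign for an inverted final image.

-0.97

First lens: d_i1 = 1/(1/10 - 1/38.5) = 13.509 cm.
m_1 = -(13.509)/38.5 = -0.3509.
Since 13.509 cm > 10 cm, the first image lies past the second lens and serves as a virtual object: d_o2 = L - d_i1 = -3.509 cm.
Second lens: d_i2 = 1/(1/(-5.5) - 1/(-3.509)) = 9.692 cm.
m_2 = -(9.692)/(-3.509) = 2.7621.
Total m = m_1 x m_2 = (-0.3509)(2.7621) = -0.9692.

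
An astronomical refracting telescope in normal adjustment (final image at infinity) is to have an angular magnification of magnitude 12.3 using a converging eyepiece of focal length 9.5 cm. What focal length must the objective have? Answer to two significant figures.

|M| = f_obj/|f_eye|, so f_obj = |M| x |f_eye| = 12.3 x 9.5 = 116.850 cm.

120 cm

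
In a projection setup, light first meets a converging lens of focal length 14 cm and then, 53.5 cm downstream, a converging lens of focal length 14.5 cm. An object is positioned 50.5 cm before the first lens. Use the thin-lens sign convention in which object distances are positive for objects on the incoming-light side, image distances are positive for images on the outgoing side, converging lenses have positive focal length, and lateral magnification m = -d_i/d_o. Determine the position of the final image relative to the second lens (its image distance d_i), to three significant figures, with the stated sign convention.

25.2 cm

Lens 1: 1/d_i1 = 1/f_1 - 1/d_o1 = 1/14 - 1/50.5 = 0.05163 cm^-1, so d_i1 = 19.370 cm.
The intermediate image is 19.370 cm to the right of lens 1, so d_o2 = L - d_i1 = 53.5 - 19.370 = 34.130 cm.
Lens 2: 1/d_i2 = 1/f_2 - 1/d_o2 = 1/14.5 - 1/(34.130) = 0.03967 cm^-1, so d_i2 = 25.211 cm.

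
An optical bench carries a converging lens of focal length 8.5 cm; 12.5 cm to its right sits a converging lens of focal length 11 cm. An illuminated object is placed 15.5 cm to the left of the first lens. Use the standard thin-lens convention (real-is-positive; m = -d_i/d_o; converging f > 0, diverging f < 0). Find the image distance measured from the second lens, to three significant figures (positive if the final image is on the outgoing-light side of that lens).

First lens: d_i1 = 1/(1/8.5 - 1/15.5) = 18.821 cm.
Since 18.821 cm > 12.5 cm, the first image lies past the second lens and serves as a virtual object: d_o2 = L - d_i1 = -6.321 cm.
Second lens: d_i2 = 1/(1/11 - 1/(-6.321)) = 4.014 cm.

4.01 cm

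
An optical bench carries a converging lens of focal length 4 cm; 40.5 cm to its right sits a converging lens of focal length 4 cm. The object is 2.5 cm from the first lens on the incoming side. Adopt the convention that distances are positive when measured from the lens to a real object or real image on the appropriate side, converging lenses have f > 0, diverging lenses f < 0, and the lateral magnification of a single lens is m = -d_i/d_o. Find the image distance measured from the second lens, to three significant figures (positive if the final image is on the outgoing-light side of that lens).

4.37 cm

First lens: d_i1 = 1/(1/4 - 1/2.5) = -6.667 cm.
With d_i1 < 0 the first image is virtual and lies on the object side; the object distance for lens 2 is d_o2 = 40.5 - (-6.667) = 47.167 cm.
Second lens: d_i2 = 1/(1/4 - 1/(47.167)) = 4.371 cm.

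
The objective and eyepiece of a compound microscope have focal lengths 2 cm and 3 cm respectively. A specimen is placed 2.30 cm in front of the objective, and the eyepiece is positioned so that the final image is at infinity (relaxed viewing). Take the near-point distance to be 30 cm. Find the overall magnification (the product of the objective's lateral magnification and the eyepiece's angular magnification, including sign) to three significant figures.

-66.7

Objective: 1/d_i = 1/f_obj - 1/d_o = 1/2 - 1/2.30 = 0.06522 cm^-1, so d_i = 15.333 cm.
m_obj = -d_i/d_o = -15.333/2.30 = -6.667.
Eyepiece angular magnification (image at infinity): M_eye = D/f_e = 30/3 = 10.000.
Overall M = m_obj x M_eye = (-6.667)(10.000) = -66.67.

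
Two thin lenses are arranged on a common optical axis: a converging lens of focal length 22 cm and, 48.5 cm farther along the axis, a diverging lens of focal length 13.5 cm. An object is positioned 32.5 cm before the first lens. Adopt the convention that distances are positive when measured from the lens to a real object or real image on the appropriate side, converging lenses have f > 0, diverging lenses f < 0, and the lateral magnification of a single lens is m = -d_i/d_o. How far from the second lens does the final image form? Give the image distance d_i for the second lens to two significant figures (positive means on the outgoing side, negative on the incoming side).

-43 cm

Applying the thin-lens equation to the first lens, 1/22 = 1/32.5 + 1/d_i1, which gives d_i1 = 68.095 cm.
Since 68.095 cm > 48.5 cm, the first image lies past the second lens and serves as a virtual object: d_o2 = L - d_i1 = -19.595 cm.
Applying the thin-lens equation again with f_2 = -13.5 cm and d_o2 = -19.595 cm gives d_i2 = -43.400 cm.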